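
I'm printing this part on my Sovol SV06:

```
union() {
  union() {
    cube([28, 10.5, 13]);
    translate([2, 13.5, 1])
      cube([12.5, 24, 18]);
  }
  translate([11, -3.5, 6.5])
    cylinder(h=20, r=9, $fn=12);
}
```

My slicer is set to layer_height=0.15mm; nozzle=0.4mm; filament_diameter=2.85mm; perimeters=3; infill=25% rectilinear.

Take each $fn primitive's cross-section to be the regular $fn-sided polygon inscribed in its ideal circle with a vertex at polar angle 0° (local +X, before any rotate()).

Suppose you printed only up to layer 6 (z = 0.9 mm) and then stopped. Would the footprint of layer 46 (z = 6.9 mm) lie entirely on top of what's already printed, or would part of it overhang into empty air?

part overhangs

Compare the two slices. At z = 0.9: the 28×10.5 cube contributes its full rectangle (area 294.00 mm²); the cube at (2, 13.5) does not reach this height (z outside [1, 19]); Combining (union): only the 28×10.5 cube is present, so the union is just that shape — area = 294.00 mm²; the cylinder at (11, -3.5) is absent (z outside [6.5, 26.5]); Merging all regions: only that combined region is present, so the union is just that shape — area = 294.00 mm². At z = 6.9: the 28×10.5 cube contributes its full rectangle (area 294.00 mm²); the 12.5×24 cube at (2, 13.5) contributes its full rectangle (area 300.00 mm²); Taking the union: the 2 present regions are separate (no shared area or edge), so areas and boundary lengths simply add and each stays a separate island — area = 594.00 mm²; the r=9 cylinder at (11, -3.5) gives a regular 12-gon of circumradius 9 (constant along its height) (area = (12/2)·9.000²·sin(360°/12) = 243.00 mm²); Taking the union: the regions partially overlap — summed areas 837.00 mm² minus the doubly-counted overlap 61.78 mm² gives 775.22 mm² — area = 775.22 mm². Checking containment: at z = 6.9 the cross-section extends beyond the z = 0.9 cross-section by about 481.22 mm².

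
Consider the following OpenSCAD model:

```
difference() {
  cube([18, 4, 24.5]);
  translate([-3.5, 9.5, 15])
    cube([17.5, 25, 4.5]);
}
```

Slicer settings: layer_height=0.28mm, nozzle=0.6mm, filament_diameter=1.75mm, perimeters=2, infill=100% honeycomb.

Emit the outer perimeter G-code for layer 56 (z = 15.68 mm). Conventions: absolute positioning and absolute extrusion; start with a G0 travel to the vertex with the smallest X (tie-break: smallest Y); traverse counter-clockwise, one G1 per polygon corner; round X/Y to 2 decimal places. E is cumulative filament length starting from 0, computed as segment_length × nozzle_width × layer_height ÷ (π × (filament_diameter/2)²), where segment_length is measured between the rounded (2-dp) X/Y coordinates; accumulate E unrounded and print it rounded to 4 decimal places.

At z = 15.68 mm: the cube (footprint 18×4) is included at this height; the cube at (-3.5, 9.5) is present — its section is the full 17.5×25 rectangle; After the difference (first − rest): starting from the 18×4 cube, the 17.5×25 cube at (-3.5, 9.5) misses the remaining region (no effect) — 1 connected region. The outline is a single polygon with 4 vertices. Extrusion per mm of travel: 0.6 × 0.28 / (π × 0.875²) = 0.069846. Accumulating E over each segment gives final E = 3.0732.

G0 X0.00 Y0.00 Z15.68
G1 X18.00 Y0.00 E1.2572
G1 X18.00 Y4.00 E1.5366
G1 X0.00 Y4.00 E2.7939
G1 X0.00 Y0.00 E3.0732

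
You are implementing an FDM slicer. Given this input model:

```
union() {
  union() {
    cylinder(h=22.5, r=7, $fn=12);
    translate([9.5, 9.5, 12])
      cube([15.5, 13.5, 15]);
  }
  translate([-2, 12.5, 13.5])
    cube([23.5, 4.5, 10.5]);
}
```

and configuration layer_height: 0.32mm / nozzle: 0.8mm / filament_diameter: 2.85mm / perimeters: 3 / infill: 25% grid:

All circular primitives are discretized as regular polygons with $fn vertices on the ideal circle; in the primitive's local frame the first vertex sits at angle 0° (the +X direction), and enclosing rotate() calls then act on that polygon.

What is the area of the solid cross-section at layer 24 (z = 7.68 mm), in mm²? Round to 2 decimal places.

147.00 mm²

At z = 7.68 mm: the cylinder: section is a regular 12-gon, circumradius r=7 (area = (12/2)·7.000²·sin(360°/12) = 147.00 mm²); the cube at (9.5, 9.5) is not intersected at this z (z outside [12, 27]); Combining (union): only the r=7 cylinder is present, so the union is just that shape — area = 147.00 mm²; the cube at (-2, 12.5) is absent (z outside [13.5, 24]); Taking the union: only the result so far is present, so the union is just that shape — area = 147.00 mm². Overall, the cross-section is a single solid region. Net area = 147.00 mm².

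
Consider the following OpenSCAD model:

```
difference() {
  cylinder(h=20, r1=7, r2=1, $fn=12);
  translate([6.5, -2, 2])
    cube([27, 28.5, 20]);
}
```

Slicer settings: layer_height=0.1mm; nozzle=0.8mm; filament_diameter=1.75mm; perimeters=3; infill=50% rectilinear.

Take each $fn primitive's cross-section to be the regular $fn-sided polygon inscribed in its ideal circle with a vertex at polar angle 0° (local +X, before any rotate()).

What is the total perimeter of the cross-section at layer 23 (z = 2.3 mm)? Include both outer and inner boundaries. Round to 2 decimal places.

39.20 mm

At z = 2.3 mm: the cone (r1=7→r2=1) has section circumradius 6.310 here — a regular 12-gon (perimeter = 2·12·6.310·sin(180°/12) = 39.20 mm); the cube at (6.5, -2) (footprint 27×28.5) is included at this height (perimeter 111.00 mm); Subtracting the remaining from the first: starting from the cone, the 27×28.5 cube at (6.5, -2) misses the remaining region (no effect) — boundary = 39.20 mm. Overall, the cross-section is a single solid region. Total boundary length (outer) = 39.20 mm.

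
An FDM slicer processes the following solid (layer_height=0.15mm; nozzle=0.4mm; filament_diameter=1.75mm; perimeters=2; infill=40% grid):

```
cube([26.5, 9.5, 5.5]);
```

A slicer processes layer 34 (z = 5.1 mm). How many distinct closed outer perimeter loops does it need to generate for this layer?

1

At z = 5.1 mm: the cube (footprint 26.5×9.5) is included at this height. The result has 1 disconnected region.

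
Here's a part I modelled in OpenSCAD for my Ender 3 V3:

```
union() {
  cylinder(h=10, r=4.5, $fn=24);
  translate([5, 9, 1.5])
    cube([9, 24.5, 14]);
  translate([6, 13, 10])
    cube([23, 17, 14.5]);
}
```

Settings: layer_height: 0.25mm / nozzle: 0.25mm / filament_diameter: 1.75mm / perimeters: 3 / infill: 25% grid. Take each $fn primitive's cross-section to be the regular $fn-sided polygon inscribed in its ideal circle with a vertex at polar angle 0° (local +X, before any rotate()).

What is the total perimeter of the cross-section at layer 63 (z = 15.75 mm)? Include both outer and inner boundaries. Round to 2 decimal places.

At z = 15.75 mm: the cylinder is absent (z outside [0, 10]); the cube at (5, 9) is absent (z outside [1.5, 15.5]); the cube at (6, 13) (footprint 23×17) is included at this height (perimeter 80.00 mm); Merging all regions: only the 23×17 cube at (6, 13) is present, so the union is just that shape — boundary = 80.00 mm. Overall, the cross-section is a single solid region. Total boundary length (outer) = 80.00 mm.

80.00 mm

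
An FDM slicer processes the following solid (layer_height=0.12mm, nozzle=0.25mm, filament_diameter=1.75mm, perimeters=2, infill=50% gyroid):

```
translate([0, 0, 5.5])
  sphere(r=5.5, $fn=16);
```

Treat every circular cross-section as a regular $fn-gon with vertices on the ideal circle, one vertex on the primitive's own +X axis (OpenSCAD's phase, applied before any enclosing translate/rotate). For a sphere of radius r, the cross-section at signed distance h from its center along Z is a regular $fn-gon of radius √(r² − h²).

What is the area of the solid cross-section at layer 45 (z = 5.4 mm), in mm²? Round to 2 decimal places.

92.58 mm²

At z = 5.4 mm: the r=5.5 sphere contributes a regular 16-gon of circumradius √(5.5²−0.1²) = 5.499 (area = (16/2)·5.499²·sin(360°/16) = 92.58 mm²). Overall, the cross-section is a single solid region. Net area = 92.58 mm².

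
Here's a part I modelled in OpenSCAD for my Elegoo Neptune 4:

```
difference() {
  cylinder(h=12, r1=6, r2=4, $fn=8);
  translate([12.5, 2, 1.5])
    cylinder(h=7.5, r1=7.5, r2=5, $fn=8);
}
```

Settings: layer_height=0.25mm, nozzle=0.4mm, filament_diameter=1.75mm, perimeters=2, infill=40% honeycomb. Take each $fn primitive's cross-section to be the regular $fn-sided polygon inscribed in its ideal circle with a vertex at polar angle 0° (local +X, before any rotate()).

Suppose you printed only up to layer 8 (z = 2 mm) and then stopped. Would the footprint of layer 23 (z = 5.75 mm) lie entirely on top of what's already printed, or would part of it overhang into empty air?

entirely on top

Compare the two slices. At z = 2: the cone (r1=6→r2=4) has section circumradius 5.667 here — a regular 8-gon (area = (8/2)·5.667²·sin(360°/8) = 90.82 mm²); the cone at (12.5, 2) contributes a regular 8-gon of circumradius 7.333 (interpolated between r1=7.5 and r2=5 at t=0.067) (area = (8/2)·7.333²·sin(360°/8) = 152.11 mm²); Subtracting the remaining from the first: starting from the cone (90.82 mm²), the cone at (12.5, 2) misses the remaining region (no effect) — area = 90.82 mm². At z = 5.75: the cone contributes a regular 8-gon of circumradius 5.042 (interpolated between r1=6 and r2=4 at t=0.479) (area = (8/2)·5.042²·sin(360°/8) = 71.89 mm²); the cone at (12.5, 2) contributes a regular 8-gon of circumradius 6.083 (interpolated between r1=7.5 and r2=5 at t=0.567) (area = (8/2)·6.083²·sin(360°/8) = 104.67 mm²); After the difference (first − rest): starting from the cone (71.89 mm²), the cone at (12.5, 2) misses the remaining region (no effect) — area = 71.89 mm². Checking containment: the cross-section at z = 5.75 is a subset of the cross-section at z = 2.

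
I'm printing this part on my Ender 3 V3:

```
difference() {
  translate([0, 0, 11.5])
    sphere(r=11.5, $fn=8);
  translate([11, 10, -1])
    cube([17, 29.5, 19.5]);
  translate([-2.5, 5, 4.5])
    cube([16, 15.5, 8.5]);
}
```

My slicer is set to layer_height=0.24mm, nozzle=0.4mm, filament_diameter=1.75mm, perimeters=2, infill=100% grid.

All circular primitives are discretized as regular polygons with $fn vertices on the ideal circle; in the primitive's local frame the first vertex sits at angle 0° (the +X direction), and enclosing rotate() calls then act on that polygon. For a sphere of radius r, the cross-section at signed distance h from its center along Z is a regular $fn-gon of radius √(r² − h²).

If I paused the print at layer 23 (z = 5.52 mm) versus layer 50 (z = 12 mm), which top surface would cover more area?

Layer 23 (z = 5.52): the r=11.5 sphere slices to a regular 8-gon of circumradius 9.823 (√(r²−h²) with h=5.98 from center) (area = (8/2)·9.823²·sin(360°/8) = 272.91 mm²); the cube at (11, 10) (footprint 17×29.5) is included at this height (area 501.50 mm²); the cube at (-2.5, 5) (footprint 16×15.5) is included at this height (area 248.00 mm²); After the difference (first − rest): starting from the r=11.5 sphere (272.91 mm²), the 17×29.5 cube at (11, 10) misses the remaining region (no effect); the 16×15.5 cube at (-2.5, 5) partially overlaps it — only the 35.05 mm² overlap (of its 248.00 mm²) is removed, clipping the outline — area = 237.86 mm². So its area = 237.86 mm². Layer 50 (z = 12): the r=11.5 sphere contributes a regular 8-gon of circumradius √(11.5²−0.5²) = 11.489 (area = (8/2)·11.489²·sin(360°/8) = 373.35 mm²); the 17×29.5 cube at (11, 10) contributes its full rectangle (area 501.50 mm²); the cube at (-2.5, 5) (footprint 16×15.5) is included at this height (area 248.00 mm²); Taking the first minus the rest: starting from the r=11.5 sphere (373.35 mm²), the 17×29.5 cube at (11, 10) misses the remaining region (no effect); the 16×15.5 cube at (-2.5, 5) partially overlaps it — only the 56.00 mm² overlap (of its 248.00 mm²) is removed, clipping the outline — area = 317.35 mm². So its area = 317.35 mm². Layer 50 is larger (317.35 vs 237.86 mm²).

layer 50 (z = 12 mm)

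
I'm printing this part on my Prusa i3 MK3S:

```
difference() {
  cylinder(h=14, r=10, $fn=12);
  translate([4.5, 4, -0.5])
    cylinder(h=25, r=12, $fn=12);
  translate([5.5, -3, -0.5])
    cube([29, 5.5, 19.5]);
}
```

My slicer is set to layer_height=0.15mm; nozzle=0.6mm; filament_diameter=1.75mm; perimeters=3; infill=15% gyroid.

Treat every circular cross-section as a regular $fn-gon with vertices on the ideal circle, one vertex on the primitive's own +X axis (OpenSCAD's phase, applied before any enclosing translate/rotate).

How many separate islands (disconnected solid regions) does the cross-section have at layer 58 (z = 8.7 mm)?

At z = 8.7 mm: the r=10 cylinder gives a regular 12-gon of circumradius 10 (constant along its height); the r=12 cylinder at (4.5, 4) contributes a regular 12-gon of circumradius 12; the cube at (5.5, -3) is present — its section is the full 29×5.5 rectangle; Taking the first minus the rest: starting from the r=10 cylinder, the r=12 cylinder at (4.5, 4) partially overlaps it — only the 231.21 mm² overlap (of its 432.00 mm²) is removed, clipping the outline; the 29×5.5 cube at (5.5, -3) misses the remaining region (no effect) — 1 connected region. Overall, the cross-section is a single solid region. Island count = 1.

1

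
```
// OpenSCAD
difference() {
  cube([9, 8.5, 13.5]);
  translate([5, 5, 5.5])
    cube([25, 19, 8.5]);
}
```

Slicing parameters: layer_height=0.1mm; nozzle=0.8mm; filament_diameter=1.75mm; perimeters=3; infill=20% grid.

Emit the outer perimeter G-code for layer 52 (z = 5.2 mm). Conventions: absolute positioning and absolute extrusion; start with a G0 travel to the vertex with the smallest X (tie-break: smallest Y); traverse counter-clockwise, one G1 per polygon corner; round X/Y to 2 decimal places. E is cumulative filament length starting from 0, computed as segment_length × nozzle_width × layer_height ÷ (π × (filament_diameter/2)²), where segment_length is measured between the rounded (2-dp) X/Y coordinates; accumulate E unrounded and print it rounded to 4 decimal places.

G0 X0.00 Y0.00 Z5.20
G1 X9.00 Y0.00 E0.2993
G1 X9.00 Y8.50 E0.5821
G1 X0.00 Y8.50 E0.8814
G1 X0.00 Y0.00 E1.1641

At z = 5.2 mm: the cube is present — its section is the full 9×8.5 rectangle; the cube at (5, 5) does not reach this height (z outside [5.5, 14]); Subtracting the remaining from the first: none of the subtracted shapes is present at this height, so the 9×8.5 cube is unchanged — 1 connected region. The outline is a single polygon with 4 vertices. Extrusion per mm of travel: 0.8 × 0.1 / (π × 0.875²) = 0.033260. Accumulating E over each segment gives final E = 1.1641.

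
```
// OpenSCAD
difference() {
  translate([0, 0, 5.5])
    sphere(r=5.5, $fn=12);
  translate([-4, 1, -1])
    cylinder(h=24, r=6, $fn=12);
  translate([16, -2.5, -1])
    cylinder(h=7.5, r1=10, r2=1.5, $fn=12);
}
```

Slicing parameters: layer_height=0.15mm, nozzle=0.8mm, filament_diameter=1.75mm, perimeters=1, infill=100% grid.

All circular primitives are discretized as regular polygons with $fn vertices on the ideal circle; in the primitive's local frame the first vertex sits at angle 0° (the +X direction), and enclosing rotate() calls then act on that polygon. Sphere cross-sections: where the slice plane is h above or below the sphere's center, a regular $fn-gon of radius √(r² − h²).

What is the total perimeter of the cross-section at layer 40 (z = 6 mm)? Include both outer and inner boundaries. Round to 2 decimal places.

33.36 mm

At z = 6 mm: the r=5.5 sphere slices to a regular 12-gon of circumradius 5.477 (√(r²−h²) with h=0.5 from center) (perimeter = 2·12·5.477·sin(180°/12) = 34.02 mm); the cylinder at (-4, 1): section is a regular 12-gon, circumradius r=6 (perimeter = 2·12·6.000·sin(180°/12) = 37.27 mm); the cone at (16, -2.5): at t=0.933 of its height the radius interpolates to r₁+(r₂−r₁)t = 2.067, giving a regular 12-gon of that circumradius (perimeter = 2·12·2.067·sin(180°/12) = 12.84 mm); Taking the first minus the rest: starting from the r=5.5 sphere, the r=6 cylinder at (-4, 1) partially overlaps it — only the 53.39 mm² overlap (of its 108.00 mm²) is removed, clipping the outline; the cone at (16, -2.5) misses the remaining region (no effect) — boundary = 33.36 mm. Overall, the cross-section is a single solid region. Total boundary length (outer) = 33.36 mm.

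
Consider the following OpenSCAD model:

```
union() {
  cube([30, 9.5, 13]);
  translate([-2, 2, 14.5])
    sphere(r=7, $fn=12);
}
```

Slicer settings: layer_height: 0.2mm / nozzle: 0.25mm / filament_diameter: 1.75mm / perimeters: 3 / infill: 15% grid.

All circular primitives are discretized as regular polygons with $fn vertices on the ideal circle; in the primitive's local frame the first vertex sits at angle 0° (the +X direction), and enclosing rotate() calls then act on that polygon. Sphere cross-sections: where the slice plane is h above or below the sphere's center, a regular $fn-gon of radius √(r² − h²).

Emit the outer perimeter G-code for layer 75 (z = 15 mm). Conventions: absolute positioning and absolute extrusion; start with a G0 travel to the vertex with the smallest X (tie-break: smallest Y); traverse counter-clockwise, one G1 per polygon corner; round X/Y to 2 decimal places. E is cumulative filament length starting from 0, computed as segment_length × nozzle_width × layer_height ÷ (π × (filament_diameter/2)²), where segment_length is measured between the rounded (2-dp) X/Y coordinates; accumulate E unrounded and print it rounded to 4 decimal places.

G0 X-8.98 Y2.00 Z15.00
G1 X-8.05 Y-1.49 E0.0751
G1 X-5.49 Y-4.05 E0.1503
G1 X-2.00 Y-4.98 E0.2254
G1 X1.49 Y-4.05 E0.3005
G1 X4.05 Y-1.49 E0.3758
G1 X4.98 Y2.00 E0.4508
G1 X4.05 Y5.49 E0.5259
G1 X1.49 Y8.05 E0.6012
G1 X-2.00 Y8.98 E0.6763
G1 X-5.49 Y8.05 E0.7513
G1 X-8.05 Y5.49 E0.8266
G1 X-8.98 Y2.00 E0.9017

At z = 15 mm: the cube is absent (z outside [0, 13]); the r=7 sphere at (-2, 2) slices to a regular 12-gon of circumradius 6.982 (√(r²−h²) with h=0.5 from center); Combining (union): only the r=7 sphere at (-2, 2) is present, so the union is just that shape — 1 connected region. The outline is a single polygon with 12 vertices. Extrusion per mm of travel: 0.25 × 0.2 / (π × 0.875²) = 0.020788. Accumulating E over each segment gives final E = 0.9017.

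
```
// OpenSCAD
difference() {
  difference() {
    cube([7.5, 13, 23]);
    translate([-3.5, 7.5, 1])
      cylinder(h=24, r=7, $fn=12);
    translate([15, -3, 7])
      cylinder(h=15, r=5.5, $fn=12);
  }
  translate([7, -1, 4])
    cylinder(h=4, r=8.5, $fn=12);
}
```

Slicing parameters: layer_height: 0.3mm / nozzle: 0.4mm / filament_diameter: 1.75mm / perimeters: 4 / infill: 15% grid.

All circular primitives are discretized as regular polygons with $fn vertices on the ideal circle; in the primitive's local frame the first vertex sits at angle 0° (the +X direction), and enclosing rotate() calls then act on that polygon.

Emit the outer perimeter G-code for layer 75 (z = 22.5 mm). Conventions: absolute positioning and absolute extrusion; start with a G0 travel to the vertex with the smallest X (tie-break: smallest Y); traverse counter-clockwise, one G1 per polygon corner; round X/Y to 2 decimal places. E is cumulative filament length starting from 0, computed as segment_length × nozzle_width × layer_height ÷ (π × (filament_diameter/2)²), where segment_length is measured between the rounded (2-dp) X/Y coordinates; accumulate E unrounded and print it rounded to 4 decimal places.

At z = 22.5 mm: the cube (footprint 7.5×13) is included at this height; the r=7 cylinder at (-3.5, 7.5) contributes a regular 12-gon of circumradius 7; the cylinder at (15, -3) does not reach this height (z outside [7, 22]); Taking the first minus the rest: starting from the 7.5×13 cube, the r=7 cylinder at (-3.5, 7.5) partially overlaps it — only the 27.62 mm² overlap (of its 147.00 mm²) is removed, clipping the outline — 1 connected region; the cylinder at (7, -1) does not reach this height (z outside [4, 8]); Subtracting the remaining from the first: none of the subtracted shapes is present at this height, so the result so far is unchanged — 1 connected region. The outline is a single polygon with 8 vertices. Extrusion per mm of travel: 0.4 × 0.3 / (π × 0.875²) = 0.049890. Accumulating E over each segment gives final E = 2.1242.

G0 X0.00 Y0.00 Z22.50
G1 X7.50 Y0.00 E0.3742
G1 X7.50 Y13.00 E1.0227
G1 X0.56 Y13.00 E1.3690
G1 X2.56 Y11.00 E1.5101
G1 X3.50 Y7.50 E1.6909
G1 X2.56 Y4.00 E1.8717
G1 X0.00 Y1.44 E2.0523
G1 X0.00 Y0.00 E2.1242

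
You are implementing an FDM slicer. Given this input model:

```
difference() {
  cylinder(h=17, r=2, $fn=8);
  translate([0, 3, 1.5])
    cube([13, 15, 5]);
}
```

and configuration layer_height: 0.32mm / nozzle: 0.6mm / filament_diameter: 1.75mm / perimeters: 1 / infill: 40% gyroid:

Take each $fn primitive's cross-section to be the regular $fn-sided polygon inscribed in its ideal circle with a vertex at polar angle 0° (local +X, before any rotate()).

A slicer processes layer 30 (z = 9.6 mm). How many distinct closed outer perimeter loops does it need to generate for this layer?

1

At z = 9.6 mm: the r=2 cylinder gives a regular 8-gon of circumradius 2 (constant along its height); the cube at (0, 3) is absent (z outside [1.5, 6.5]); After the difference (first − rest): none of the subtracted shapes is present at this height, so the r=2 cylinder is unchanged — 1 connected region. The result has 1 disconnected region.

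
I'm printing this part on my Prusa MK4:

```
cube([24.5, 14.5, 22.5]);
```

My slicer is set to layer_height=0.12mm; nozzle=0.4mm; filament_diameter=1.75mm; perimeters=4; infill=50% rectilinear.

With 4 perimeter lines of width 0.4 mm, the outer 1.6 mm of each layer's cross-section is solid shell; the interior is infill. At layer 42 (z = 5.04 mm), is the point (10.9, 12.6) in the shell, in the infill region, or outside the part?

At z = 5.04 mm: the cube (footprint 24.5×14.5) is included at this height. Overall, the cross-section is a single solid region. The nearest boundary edge runs (24.50, 14.50)→(0.00, 14.50); distance from the point to it = 1.90 mm. The point is inside the cross-section and 1.90 mm from the nearest boundary — more than the 1.6 mm shell width (4 × 0.4), so it's in the infill interior.

infill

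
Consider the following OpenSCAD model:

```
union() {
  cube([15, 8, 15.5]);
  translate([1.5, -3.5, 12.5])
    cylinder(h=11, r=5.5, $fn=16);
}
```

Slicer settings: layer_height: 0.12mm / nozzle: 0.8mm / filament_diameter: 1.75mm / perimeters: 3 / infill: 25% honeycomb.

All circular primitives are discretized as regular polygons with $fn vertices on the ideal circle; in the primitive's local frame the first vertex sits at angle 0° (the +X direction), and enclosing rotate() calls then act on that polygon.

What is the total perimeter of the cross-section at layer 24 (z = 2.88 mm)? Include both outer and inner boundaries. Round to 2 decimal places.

At z = 2.88 mm: the 15×8 cube contributes its full rectangle (perimeter 46.00 mm); the cylinder at (1.5, -3.5) is not intersected at this z (z outside [12.5, 23.5]); Merging all regions: only the 15×8 cube is present, so the union is just that shape — boundary = 46.00 mm. Overall, the cross-section is a single solid region. Total boundary length (outer) = 46.00 mm.

46.00 mm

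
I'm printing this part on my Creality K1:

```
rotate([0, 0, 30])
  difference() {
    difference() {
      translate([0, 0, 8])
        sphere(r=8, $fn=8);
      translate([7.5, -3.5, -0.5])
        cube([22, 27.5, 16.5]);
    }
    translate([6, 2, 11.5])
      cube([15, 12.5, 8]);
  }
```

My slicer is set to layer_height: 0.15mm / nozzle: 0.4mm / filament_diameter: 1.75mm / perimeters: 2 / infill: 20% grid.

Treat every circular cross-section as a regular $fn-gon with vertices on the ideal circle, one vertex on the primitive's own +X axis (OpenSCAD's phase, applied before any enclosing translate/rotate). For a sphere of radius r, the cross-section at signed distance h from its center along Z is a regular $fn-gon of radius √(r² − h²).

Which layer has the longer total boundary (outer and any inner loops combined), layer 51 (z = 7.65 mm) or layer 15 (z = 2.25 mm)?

Layer 51 (z = 7.65): the r=8 sphere slices to a regular 8-gon of circumradius 7.992 (√(r²−h²) with h=0.35 from center) (perimeter = 2·8·7.992·sin(180°/8) = 48.94 mm); the cube at (7.5, -3.5) is present — its section is the full 22×27.5 rectangle (perimeter 99.00 mm); Taking the first minus the rest: starting from the r=8 sphere, the 22×27.5 cube at (7.5, -3.5) partially overlaps it — only the 0.59 mm² overlap (of its 605.00 mm²) is removed, clipping the outline — boundary = 48.74 mm; the cube at (6, 2) is not intersected at this z (z outside [11.5, 19.5]); Subtracting the remaining from the first: none of the subtracted shapes is present at this height, so that combined region is unchanged — boundary = 48.74 mm; (rotated 30° about Z; rotation is an isometry so areas/perimeters/island counts are preserved). So its perimeter = 48.74 mm. Layer 15 (z = 2.25): the r=8 sphere contributes a regular 8-gon of circumradius √(8²−5.75²) = 5.562 (perimeter = 2·8·5.562·sin(180°/8) = 34.06 mm); the cube at (7.5, -3.5) is present — its section is the full 22×27.5 rectangle (perimeter 99.00 mm); After the difference (first − rest): starting from the r=8 sphere, the 22×27.5 cube at (7.5, -3.5) misses the remaining region (no effect) — boundary = 34.06 mm; the cube at (6, 2) is absent (z outside [11.5, 19.5]); After the difference (first − rest): none of the subtracted shapes is present at this height, so that combined region is unchanged — boundary = 34.06 mm; (whole slice rotated 30° about Z — lengths, areas and connectivity unchanged). So its perimeter = 34.06 mm. Layer 51 is larger (48.74 vs 34.06 mm).

layer 51 (z = 7.65 mm)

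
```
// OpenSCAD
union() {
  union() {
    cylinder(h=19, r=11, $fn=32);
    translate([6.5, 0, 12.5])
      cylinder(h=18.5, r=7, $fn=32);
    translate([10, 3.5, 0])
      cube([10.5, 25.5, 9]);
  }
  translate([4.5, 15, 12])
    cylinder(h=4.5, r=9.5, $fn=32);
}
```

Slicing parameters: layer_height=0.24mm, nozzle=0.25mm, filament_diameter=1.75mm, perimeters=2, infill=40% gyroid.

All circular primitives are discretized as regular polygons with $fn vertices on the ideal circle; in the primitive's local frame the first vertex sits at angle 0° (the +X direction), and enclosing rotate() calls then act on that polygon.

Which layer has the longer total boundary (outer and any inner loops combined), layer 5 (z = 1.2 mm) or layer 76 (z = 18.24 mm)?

Layer 5 (z = 1.2): the r=11 cylinder gives a regular 32-gon of circumradius 11 (constant along its height) (perimeter = 2·32·11.000·sin(180°/32) = 69.00 mm); the cylinder at (6.5, 0) is not intersected at this z (z outside [12.5, 31]); the cube at (10, 3.5) is present — its section is the full 10.5×25.5 rectangle (perimeter 72.00 mm); Combining (union): the regions partially overlap (shared area 0.22 mm²), so the edge portions inside another operand are dropped and the merged outline is re-measured after clipping — boundary = 138.53 mm; the cylinder at (4.5, 15) is not intersected at this z (z outside [12, 16.5]); Combining (union): only that combined region is present, so the union is just that shape — boundary = 138.53 mm. So its perimeter = 138.53 mm. Layer 76 (z = 18.24): the cylinder: section is a regular 32-gon, circumradius r=11 (perimeter = 2·32·11.000·sin(180°/32) = 69.00 mm); the r=7 cylinder at (6.5, 0) gives a regular 32-gon of circumradius 7 (constant along its height) (perimeter = 2·32·7.000·sin(180°/32) = 43.91 mm); the cube at (10, 3.5) is absent (z outside [0, 9]); Taking the union: the regions partially overlap (shared area 127.27 mm²), so the edge portions inside another operand are dropped and the merged outline is re-measured after clipping — boundary = 72.18 mm; the cylinder at (4.5, 15) is absent (z outside [12, 16.5]); Combining (union): only that combined region is present, so the union is just that shape — boundary = 72.18 mm. So its perimeter = 72.18 mm. Layer 5 is larger (138.53 vs 72.18 mm).

layer 5 (z = 1.2 mm)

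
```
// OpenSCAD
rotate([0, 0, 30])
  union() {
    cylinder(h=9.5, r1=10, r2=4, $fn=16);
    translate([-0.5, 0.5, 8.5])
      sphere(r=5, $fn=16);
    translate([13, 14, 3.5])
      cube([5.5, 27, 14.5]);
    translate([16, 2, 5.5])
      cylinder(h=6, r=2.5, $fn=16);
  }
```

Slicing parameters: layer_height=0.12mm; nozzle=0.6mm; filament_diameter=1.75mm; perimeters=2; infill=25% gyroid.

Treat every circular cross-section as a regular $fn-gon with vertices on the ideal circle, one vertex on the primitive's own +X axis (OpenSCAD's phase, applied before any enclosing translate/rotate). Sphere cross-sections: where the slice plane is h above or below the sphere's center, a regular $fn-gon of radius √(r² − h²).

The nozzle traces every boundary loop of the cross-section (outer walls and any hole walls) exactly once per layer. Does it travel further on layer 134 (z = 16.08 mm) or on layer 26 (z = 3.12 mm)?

layer 134 (z = 16.08 mm)

Layer 134 (z = 16.08): the cone is not intersected at this z (z outside [0, 9.5]); the sphere at (-0.5, 0.5) does not reach this height (|z−center|=7.580 > r=5); the cube at (13, 14) (footprint 5.5×27) is included at this height (perimeter 65.00 mm); the cylinder at (16, 2) is not intersected at this z (z outside [5.5, 11.5]); Merging all regions: only the 5.5×27 cube at (13, 14) is present, so the union is just that shape — boundary = 65.00 mm; (rotated 30° about Z; rotation is an isometry so areas/perimeters/island counts are preserved). So its perimeter = 65.00 mm. Layer 26 (z = 3.12): the cone contributes a regular 16-gon of circumradius 8.029 (interpolated between r1=10 and r2=4 at t=0.328) (perimeter = 2·16·8.029·sin(180°/16) = 50.13 mm); the sphere at (-0.5, 0.5) is absent (|z−center|=5.380 > r=5); the cube at (13, 14) is absent (z outside [3.5, 18]); the cylinder at (16, 2) does not reach this height (z outside [5.5, 11.5]); Merging all regions: only the cone is present, so the union is just that shape — boundary = 50.13 mm; (whole slice rotated 30° about Z — lengths, areas and connectivity unchanged). So its perimeter = 50.13 mm. Layer 134 is larger (65.00 vs 50.13 mm).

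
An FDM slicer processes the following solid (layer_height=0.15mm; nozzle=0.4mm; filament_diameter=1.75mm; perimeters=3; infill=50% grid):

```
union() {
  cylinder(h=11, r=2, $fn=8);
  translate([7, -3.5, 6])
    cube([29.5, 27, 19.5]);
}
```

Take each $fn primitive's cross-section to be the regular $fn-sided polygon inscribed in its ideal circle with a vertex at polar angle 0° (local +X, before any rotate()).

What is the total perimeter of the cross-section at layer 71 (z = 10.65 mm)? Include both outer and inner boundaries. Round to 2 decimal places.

125.25 mm

At z = 10.65 mm: the r=2 cylinder contributes a regular 8-gon of circumradius 2 (perimeter = 2·8·2.000·sin(180°/8) = 12.25 mm); the 29.5×27 cube at (7, -3.5) contributes its full rectangle (perimeter 113.00 mm); Taking the union: the 2 present regions are separate (no shared area or edge), so areas and boundary lengths simply add and each stays a separate island — boundary = 125.25 mm. Overall, the cross-section has 2 separate islands. Total boundary length (outer) = 125.25 mm.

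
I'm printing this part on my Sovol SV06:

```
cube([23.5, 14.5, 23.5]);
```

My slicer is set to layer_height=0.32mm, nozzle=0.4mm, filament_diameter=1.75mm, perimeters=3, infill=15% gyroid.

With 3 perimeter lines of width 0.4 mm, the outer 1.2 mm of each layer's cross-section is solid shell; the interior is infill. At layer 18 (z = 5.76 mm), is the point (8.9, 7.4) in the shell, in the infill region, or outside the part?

infill

At z = 5.76 mm: the cube is present — its section is the full 23.5×14.5 rectangle. Overall, the cross-section is a single solid region. The nearest boundary edge runs (23.50, 14.50)→(0.00, 14.50); distance from the point to it = 7.10 mm. The point is inside the cross-section and 7.10 mm from the nearest boundary — more than the 1.2 mm shell width (3 × 0.4), so it's in the infill interior.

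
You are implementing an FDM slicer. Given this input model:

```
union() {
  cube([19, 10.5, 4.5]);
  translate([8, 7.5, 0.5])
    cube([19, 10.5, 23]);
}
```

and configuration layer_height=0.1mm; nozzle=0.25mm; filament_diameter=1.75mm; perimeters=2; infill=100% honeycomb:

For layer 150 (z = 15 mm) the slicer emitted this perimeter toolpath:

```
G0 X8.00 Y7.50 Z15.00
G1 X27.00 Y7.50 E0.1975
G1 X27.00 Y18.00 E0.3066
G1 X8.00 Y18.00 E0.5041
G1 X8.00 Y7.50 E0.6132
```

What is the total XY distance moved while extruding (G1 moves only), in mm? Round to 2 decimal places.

Sum the Euclidean lengths of each G1 segment: total = 59.00 mm.

59.00 mm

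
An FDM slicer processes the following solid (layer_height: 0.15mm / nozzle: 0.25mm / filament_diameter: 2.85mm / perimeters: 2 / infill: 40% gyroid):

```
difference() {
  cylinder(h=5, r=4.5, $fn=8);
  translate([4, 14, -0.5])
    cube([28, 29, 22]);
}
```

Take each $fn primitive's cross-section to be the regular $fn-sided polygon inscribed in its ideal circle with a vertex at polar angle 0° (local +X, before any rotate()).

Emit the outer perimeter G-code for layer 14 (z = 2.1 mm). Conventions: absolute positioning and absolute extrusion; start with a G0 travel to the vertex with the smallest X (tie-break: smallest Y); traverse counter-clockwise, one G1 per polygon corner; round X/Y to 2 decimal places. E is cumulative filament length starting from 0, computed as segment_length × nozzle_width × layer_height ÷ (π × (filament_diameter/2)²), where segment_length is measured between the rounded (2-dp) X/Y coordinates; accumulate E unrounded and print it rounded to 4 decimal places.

At z = 2.1 mm: the cylinder: section is a regular 8-gon, circumradius r=4.5; the cube at (4, 14) is present — its section is the full 28×29 rectangle; Taking the first minus the rest: starting from the r=4.5 cylinder, the 28×29 cube at (4, 14) misses the remaining region (no effect) — 1 connected region. The outline is a single polygon with 8 vertices. Extrusion per mm of travel: 0.25 × 0.15 / (π × 1.425²) = 0.005878. Accumulating E over each segment gives final E = 0.1619.

G0 X-4.50 Y0.00 Z2.10
G1 X-3.18 Y-3.18 E0.0202
G1 X0.00 Y-4.50 E0.0405
G1 X3.18 Y-3.18 E0.0607
G1 X4.50 Y0.00 E0.0810
G1 X3.18 Y3.18 E0.1012
G1 X0.00 Y4.50 E0.1214
G1 X-3.18 Y3.18 E0.1417
G1 X-4.50 Y0.00 E0.1619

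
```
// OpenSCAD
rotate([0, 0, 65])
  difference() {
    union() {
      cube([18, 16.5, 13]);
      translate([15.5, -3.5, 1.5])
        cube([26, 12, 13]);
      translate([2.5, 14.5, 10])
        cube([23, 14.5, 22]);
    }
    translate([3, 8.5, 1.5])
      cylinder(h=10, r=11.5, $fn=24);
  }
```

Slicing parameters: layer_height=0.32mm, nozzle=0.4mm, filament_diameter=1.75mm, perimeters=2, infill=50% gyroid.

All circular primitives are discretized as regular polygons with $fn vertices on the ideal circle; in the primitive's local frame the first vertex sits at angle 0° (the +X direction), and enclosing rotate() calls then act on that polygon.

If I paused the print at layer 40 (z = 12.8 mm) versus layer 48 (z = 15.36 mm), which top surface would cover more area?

Layer 40 (z = 12.8): the 18×16.5 cube contributes its full rectangle (area 297.00 mm²); the cube at (15.5, -3.5) (footprint 26×12) is included at this height (area 312.00 mm²); the 23×14.5 cube at (2.5, 14.5) contributes its full rectangle (area 333.50 mm²); Taking the union: the regions partially overlap — summed areas 942.50 mm² minus the doubly-counted overlap 52.25 mm² gives 890.25 mm² — area = 890.25 mm²; the cylinder at (3, 8.5) does not reach this height (z outside [1.5, 11.5]); Taking the first minus the rest: none of the subtracted shapes is present at this height, so that combined region is unchanged — area = 890.25 mm²; (whole slice rotated 65° about Z — lengths, areas and connectivity unchanged). So its area = 890.25 mm². Layer 48 (z = 15.36): the cube does not reach this height (z outside [0, 13]); the cube at (15.5, -3.5) is not intersected at this z (z outside [1.5, 14.5]); the cube at (2.5, 14.5) (footprint 23×14.5) is included at this height (area 333.50 mm²); Combining (union): only the 23×14.5 cube at (2.5, 14.5) is present, so the union is just that shape — area = 333.50 mm²; the cylinder at (3, 8.5) is absent (z outside [1.5, 11.5]); Subtracting the remaining from the first: none of the subtracted shapes is present at this height, so the result so far is unchanged — area = 333.50 mm²; (whole slice rotated 65° about Z — lengths, areas and connectivity unchanged). So its area = 333.50 mm². Layer 40 is larger (890.25 vs 333.50 mm²).

layer 40 (z = 12.8 mm)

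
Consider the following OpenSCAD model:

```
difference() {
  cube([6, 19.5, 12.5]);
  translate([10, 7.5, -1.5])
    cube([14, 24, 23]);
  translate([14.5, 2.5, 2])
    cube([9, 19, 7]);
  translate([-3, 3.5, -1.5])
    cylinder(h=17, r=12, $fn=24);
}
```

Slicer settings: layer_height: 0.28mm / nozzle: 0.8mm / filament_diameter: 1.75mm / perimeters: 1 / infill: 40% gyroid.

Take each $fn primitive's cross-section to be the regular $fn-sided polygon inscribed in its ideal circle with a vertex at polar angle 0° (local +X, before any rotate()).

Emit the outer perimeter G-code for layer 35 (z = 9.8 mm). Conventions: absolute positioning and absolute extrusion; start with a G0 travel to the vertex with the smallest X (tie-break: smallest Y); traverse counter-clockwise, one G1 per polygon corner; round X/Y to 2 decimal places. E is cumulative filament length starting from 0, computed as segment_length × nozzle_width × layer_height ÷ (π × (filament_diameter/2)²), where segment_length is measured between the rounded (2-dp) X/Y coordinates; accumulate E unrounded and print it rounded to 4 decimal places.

G0 X0.00 Y15.11 Z9.80
G1 X0.11 Y15.09 E0.0104
G1 X3.00 Y13.89 E0.3018
G1 X5.49 Y11.99 E0.5935
G1 X6.00 Y11.31 E0.6727
G1 X6.00 Y19.50 E1.4354
G1 X0.00 Y19.50 E1.9942
G1 X0.00 Y15.11 E2.4030

At z = 9.8 mm: the 6×19.5 cube contributes its full rectangle; the cube at (10, 7.5) (footprint 14×24) is included at this height; the cube at (14.5, 2.5) is absent (z outside [2, 9]); the cylinder at (-3, 3.5): section is a regular 24-gon, circumradius r=12; After the difference (first − rest): starting from the 6×19.5 cube, the 14×24 cube at (10, 7.5) misses the remaining region (no effect); the r=12 cylinder at (-3, 3.5) partially overlaps it — only the 81.69 mm² overlap (of its 447.24 mm²) is removed, clipping the outline — 1 connected region. The outline is a single polygon with 7 vertices. Extrusion per mm of travel: 0.8 × 0.28 / (π × 0.875²) = 0.093128. Accumulating E over each segment gives final E = 2.4030.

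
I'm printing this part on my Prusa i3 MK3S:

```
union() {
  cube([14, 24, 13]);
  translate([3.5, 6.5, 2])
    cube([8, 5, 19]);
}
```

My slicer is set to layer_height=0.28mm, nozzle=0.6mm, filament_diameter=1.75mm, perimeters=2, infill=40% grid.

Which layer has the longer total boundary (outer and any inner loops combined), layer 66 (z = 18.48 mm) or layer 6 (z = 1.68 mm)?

layer 6 (z = 1.68 mm)

Layer 66 (z = 18.48): the cube does not reach this height (z outside [0, 13]); the cube at (3.5, 6.5) (footprint 8×5) is included at this height (perimeter 26.00 mm); Merging all regions: only the 8×5 cube at (3.5, 6.5) is present, so the union is just that shape — boundary = 26.00 mm. So its perimeter = 26.00 mm. Layer 6 (z = 1.68): the cube is present — its section is the full 14×24 rectangle (perimeter 76.00 mm); the cube at (3.5, 6.5) does not reach this height (z outside [2, 21]); Merging all regions: only the 14×24 cube is present, so the union is just that shape — boundary = 76.00 mm. So its perimeter = 76.00 mm. Layer 6 is larger (76.00 vs 26.00 mm).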